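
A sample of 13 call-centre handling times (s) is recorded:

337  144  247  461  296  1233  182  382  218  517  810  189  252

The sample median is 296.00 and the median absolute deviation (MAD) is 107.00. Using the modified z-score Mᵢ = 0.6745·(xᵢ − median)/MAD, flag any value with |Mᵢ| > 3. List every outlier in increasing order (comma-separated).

810, 1233

|Mᵢ| > 3 ⇔ |xᵢ − 296.00| > 3·107.00/0.6745 = 475.91.
So outliers lie outside [-179.91, 771.91].
810: M = 3.24 → outlier.
1233: M = 5.91 → outlier.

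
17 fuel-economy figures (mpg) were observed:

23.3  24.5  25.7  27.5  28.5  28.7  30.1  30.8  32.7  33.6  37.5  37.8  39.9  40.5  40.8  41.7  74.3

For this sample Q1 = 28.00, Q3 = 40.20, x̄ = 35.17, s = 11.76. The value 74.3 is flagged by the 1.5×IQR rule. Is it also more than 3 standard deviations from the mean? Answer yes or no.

yes

z = (74.3 − 35.17) / 11.76 = 3.33.
|z| = 3.33 > 3.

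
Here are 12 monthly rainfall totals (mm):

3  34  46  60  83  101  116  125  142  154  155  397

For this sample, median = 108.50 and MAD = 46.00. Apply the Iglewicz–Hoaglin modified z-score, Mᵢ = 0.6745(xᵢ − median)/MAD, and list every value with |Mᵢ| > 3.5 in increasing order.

397

|Mᵢ| > 3.5 ⇔ |xᵢ − 108.50| > 3.5·46.00/0.6745 = 238.70.
So outliers lie outside [-130.20, 347.20].
397: M = 4.23 → outlier.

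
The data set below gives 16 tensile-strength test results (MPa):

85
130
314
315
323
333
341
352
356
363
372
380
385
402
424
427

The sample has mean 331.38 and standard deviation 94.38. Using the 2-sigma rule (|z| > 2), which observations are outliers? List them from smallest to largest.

85, 130

Cutoffs at x̄ ± 2s: 331.38 ± 2·94.38 = [142.62, 520.14].
85: z = -2.61, |z| > 2 → outlier.
130: z = -2.13, |z| > 2 → outlier.
Every other value lies within [142.62, 520.14].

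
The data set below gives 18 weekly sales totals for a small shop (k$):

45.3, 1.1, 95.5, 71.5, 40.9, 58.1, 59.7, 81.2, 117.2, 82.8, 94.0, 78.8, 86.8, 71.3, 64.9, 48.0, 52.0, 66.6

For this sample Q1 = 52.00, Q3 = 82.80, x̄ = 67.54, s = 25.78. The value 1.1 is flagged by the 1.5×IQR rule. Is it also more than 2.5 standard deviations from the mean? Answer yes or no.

z = (1.1 − 67.54) / 25.78 = -2.58.
|z| = 2.58 > 2.5.

yes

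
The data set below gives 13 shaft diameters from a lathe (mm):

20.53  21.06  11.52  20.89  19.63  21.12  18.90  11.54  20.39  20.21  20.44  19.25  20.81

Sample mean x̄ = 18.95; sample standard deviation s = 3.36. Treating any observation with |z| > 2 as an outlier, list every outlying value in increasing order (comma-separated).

11.52, 11.54

Cutoffs at x̄ ± 2s: 18.95 ± 2·3.36 = [12.23, 25.67].
11.52: z = -2.21, |z| > 2 → outlier.
11.54: z = -2.21, |z| > 2 → outlier.
Every other value lies within [12.23, 25.67].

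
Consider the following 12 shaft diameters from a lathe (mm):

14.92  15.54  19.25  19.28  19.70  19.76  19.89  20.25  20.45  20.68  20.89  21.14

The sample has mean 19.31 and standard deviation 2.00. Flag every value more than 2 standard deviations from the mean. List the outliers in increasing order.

Cutoffs at x̄ ± 2s: 19.31 ± 2·2.00 = [15.31, 23.31].
14.92: z = -2.19, |z| > 2 → outlier.
Every other value lies within [15.31, 23.31].

14.92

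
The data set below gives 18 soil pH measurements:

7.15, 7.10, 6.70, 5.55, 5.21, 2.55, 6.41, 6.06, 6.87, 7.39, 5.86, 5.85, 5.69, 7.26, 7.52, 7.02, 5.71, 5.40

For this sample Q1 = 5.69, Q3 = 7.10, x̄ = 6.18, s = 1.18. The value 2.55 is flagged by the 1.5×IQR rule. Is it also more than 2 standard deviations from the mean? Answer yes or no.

yes

z = (2.55 − 6.18) / 1.18 = -3.08.
|z| = 3.08 > 2.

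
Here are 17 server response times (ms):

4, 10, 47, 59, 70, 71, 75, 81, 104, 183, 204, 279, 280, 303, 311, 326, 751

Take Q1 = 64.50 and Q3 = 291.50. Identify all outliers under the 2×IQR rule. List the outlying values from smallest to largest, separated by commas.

751

IQR = Q3 − Q1 = 291.50 − 64.50 = 227.00.
Lower fence = Q1 − 2·IQR = 64.50 − 454.00 = -389.50.
Upper fence = Q3 + 2·IQR = 291.50 + 454.00 = 745.50.
751 > 745.50 → outlier.
All remaining values lie within [-389.50, 745.50].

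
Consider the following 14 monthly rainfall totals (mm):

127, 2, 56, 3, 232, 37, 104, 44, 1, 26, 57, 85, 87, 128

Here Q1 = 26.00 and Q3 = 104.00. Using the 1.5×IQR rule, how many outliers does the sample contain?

IQR = 78.00; fences at 26.00 − 117.00 = -91.00 and 104.00 + 117.00 = 221.00.
Outside the cutoffs: 232.

1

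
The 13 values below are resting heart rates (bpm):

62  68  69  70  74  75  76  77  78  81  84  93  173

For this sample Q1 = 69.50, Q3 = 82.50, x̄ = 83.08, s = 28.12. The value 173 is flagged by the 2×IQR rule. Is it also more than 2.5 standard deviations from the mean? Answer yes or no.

z = (173 − 83.08) / 28.12 = 3.20.
|z| = 3.20 > 2.5.

yes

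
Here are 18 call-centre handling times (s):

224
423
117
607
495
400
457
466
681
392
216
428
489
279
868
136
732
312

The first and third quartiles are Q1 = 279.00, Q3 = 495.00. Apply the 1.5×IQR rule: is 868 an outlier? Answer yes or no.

IQR = Q3 − Q1 = 495.00 − 279.00 = 216.00.
Lower fence = Q1 − 1.5·IQR = 279.00 − 324.00 = -45.00.
Upper fence = Q3 + 1.5·IQR = 495.00 + 324.00 = 819.00.
868 lies above the upper fence.

yes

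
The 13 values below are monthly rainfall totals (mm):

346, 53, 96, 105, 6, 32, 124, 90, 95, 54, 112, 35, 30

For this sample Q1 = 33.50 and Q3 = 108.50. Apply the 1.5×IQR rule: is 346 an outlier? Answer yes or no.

IQR = Q3 − Q1 = 108.50 − 33.50 = 75.00.
Lower fence = Q1 − 1.5·IQR = 33.50 − 112.50 = -79.00.
Upper fence = Q3 + 1.5·IQR = 108.50 + 112.50 = 221.00.
346 lies above the upper fence.

yes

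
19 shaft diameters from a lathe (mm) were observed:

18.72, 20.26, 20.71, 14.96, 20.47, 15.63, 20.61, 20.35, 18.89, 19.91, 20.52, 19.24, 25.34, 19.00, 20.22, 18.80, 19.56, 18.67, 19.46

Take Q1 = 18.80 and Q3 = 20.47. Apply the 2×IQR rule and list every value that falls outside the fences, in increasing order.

IQR = Q3 − Q1 = 20.47 − 18.80 = 1.67.
Lower fence = Q1 − 2·IQR = 18.80 − 3.34 = 15.46.
Upper fence = Q3 + 2·IQR = 20.47 + 3.34 = 23.81.
14.96 < 15.46 → outlier.
25.34 > 23.81 → outlier.
All remaining values lie within [15.46, 23.81].

14.96, 25.34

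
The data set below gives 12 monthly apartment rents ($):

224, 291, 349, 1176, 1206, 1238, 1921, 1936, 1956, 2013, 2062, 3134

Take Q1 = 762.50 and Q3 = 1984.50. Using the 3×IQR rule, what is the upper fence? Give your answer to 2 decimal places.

IQR = Q3 − Q1 = 1984.50 − 762.50 = 1222.00.
Lower fence = Q1 − 3·IQR = 762.50 − 3666.00 = -2903.50.
Upper fence = Q3 + 3·IQR = 1984.50 + 3666.00 = 5650.50.

5650.50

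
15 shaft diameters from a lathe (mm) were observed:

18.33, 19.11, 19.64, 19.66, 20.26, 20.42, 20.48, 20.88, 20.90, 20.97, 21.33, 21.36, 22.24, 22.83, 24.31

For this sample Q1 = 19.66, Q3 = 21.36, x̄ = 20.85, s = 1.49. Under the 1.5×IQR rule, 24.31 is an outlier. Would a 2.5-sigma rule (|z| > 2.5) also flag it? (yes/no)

z = (24.31 − 20.85) / 1.49 = 2.32.
|z| = 2.32 ≤ 2.5.

no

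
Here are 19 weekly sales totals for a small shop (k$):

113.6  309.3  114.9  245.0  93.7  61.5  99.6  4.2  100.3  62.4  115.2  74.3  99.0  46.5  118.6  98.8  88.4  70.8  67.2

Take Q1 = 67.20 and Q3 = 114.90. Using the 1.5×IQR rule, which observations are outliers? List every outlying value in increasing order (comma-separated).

245.0, 309.3

IQR = Q3 − Q1 = 114.90 − 67.20 = 47.70.
Lower fence = Q1 − 1.5·IQR = 67.20 − 71.55 = -4.35.
Upper fence = Q3 + 1.5·IQR = 114.90 + 71.55 = 186.45.
245.0 > 186.45 → outlier.
309.3 > 186.45 → outlier.
All remaining values lie within [-4.35, 186.45].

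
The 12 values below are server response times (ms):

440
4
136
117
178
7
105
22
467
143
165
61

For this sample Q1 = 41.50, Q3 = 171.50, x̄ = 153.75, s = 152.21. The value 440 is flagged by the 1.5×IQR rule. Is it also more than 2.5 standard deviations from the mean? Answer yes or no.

z = (440 − 153.75) / 152.21 = 1.88.
|z| = 1.88 ≤ 2.5.

no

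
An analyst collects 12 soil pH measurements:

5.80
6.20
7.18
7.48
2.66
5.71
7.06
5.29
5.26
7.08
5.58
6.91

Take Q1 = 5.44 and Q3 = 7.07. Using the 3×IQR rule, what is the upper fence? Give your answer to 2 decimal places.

IQR = Q3 − Q1 = 7.07 − 5.44 = 1.63.
Lower fence = Q1 − 3·IQR = 5.44 − 4.89 = 0.55.
Upper fence = Q3 + 3·IQR = 7.07 + 4.89 = 11.96.

11.96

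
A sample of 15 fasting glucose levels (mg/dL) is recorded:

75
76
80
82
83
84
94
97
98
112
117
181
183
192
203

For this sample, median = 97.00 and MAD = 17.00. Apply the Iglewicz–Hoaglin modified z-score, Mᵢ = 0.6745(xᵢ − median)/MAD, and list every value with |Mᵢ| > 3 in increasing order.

|Mᵢ| > 3 ⇔ |xᵢ − 97.00| > 3·17.00/0.6745 = 75.61.
So outliers lie outside [21.39, 172.61].
181: M = 3.33 → outlier.
183: M = 3.41 → outlier.
192: M = 3.77 → outlier.
203: M = 4.21 → outlier.

181, 183, 192, 203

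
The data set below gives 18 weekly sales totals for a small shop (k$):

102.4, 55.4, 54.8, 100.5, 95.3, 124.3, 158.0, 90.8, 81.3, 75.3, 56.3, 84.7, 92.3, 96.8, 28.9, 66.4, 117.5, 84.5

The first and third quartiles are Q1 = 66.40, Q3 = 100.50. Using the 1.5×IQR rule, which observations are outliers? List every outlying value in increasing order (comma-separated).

158.0

IQR = Q3 − Q1 = 100.50 − 66.40 = 34.10.
Lower fence = Q1 − 1.5·IQR = 66.40 − 51.15 = 15.25.
Upper fence = Q3 + 1.5·IQR = 100.50 + 51.15 = 151.65.
158.0 > 151.65 → outlier.
All remaining values lie within [15.25, 151.65].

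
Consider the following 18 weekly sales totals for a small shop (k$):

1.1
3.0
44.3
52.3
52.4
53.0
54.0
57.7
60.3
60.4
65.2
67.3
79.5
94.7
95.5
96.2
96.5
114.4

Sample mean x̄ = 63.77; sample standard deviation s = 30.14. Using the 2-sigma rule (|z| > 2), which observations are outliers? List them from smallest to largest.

Cutoffs at x̄ ± 2s: 63.77 ± 2·30.14 = [3.49, 124.05].
1.1: z = -2.08, |z| > 2 → outlier.
3.0: z = -2.02, |z| > 2 → outlier.
Every other value lies within [3.49, 124.05].

1.1, 3.0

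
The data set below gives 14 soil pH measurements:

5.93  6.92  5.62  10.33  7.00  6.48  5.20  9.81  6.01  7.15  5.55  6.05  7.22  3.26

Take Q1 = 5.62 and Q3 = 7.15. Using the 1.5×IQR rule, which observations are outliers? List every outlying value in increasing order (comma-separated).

IQR = Q3 − Q1 = 7.15 − 5.62 = 1.53.
Lower fence = Q1 − 1.5·IQR = 5.62 − 2.295 = 3.325.
Upper fence = Q3 + 1.5·IQR = 7.15 + 2.295 = 9.445.
3.26 < 3.325 → outlier.
9.81 > 9.445 → outlier.
10.33 > 9.445 → outlier.
All remaining values lie within [3.325, 9.445].

3.26, 9.81, 10.33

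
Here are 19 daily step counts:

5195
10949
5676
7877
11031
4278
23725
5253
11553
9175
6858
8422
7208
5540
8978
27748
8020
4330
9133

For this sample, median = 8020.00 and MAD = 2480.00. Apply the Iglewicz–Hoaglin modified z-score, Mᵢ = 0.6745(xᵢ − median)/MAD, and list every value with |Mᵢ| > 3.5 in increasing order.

|Mᵢ| > 3.5 ⇔ |xᵢ − 8020.00| > 3.5·2480.00/0.6745 = 12868.79.
So outliers lie outside [-4848.79, 20888.79].
23725: M = 4.27 → outlier.
27748: M = 5.37 → outlier.

23725, 27748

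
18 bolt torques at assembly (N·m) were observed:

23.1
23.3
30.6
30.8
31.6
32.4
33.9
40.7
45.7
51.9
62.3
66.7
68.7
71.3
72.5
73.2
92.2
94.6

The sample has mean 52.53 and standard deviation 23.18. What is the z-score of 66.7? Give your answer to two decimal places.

0.61

z = (66.7 − 52.53) / 23.18 = 0.61.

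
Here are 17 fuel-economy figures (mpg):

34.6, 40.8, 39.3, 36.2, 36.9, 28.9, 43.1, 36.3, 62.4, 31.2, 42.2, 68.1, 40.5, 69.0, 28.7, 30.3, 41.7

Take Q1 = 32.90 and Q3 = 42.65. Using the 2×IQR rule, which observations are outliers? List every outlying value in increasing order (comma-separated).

IQR = Q3 − Q1 = 42.65 − 32.90 = 9.75.
Lower fence = Q1 − 2·IQR = 32.90 − 19.50 = 13.40.
Upper fence = Q3 + 2·IQR = 42.65 + 19.50 = 62.15.
62.4 > 62.15 → outlier.
68.1 > 62.15 → outlier.
69.0 > 62.15 → outlier.
All remaining values lie within [13.40, 62.15].

62.4, 68.1, 69.0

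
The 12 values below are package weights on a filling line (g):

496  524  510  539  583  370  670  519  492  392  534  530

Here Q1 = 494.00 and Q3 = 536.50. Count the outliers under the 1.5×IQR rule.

3

IQR = 42.50; fences at 494.00 − 63.75 = 430.25 and 536.50 + 63.75 = 600.25.
Outside the cutoffs: 370, 392, 670.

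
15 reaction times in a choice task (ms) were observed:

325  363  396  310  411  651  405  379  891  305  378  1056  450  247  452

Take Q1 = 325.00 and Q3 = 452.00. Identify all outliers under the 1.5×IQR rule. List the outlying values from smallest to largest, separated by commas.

651, 891, 1056

IQR = Q3 − Q1 = 452.00 − 325.00 = 127.00.
Lower fence = Q1 − 1.5·IQR = 325.00 − 190.50 = 134.50.
Upper fence = Q3 + 1.5·IQR = 452.00 + 190.50 = 642.50.
651 > 642.50 → outlier.
891 > 642.50 → outlier.
1056 > 642.50 → outlier.
All remaining values lie within [134.50, 642.50].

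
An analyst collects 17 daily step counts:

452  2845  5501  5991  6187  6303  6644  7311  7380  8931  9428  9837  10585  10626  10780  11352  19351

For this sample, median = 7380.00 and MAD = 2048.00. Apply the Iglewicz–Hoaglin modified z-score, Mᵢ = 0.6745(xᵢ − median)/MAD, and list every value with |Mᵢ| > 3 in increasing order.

|Mᵢ| > 3 ⇔ |xᵢ − 7380.00| > 3·2048.00/0.6745 = 9108.97.
So outliers lie outside [-1728.97, 16488.97].
19351: M = 3.94 → outlier.

19351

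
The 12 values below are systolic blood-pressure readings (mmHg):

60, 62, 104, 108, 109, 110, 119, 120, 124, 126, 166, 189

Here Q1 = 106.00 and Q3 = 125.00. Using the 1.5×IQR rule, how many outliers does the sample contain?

4

IQR = 19.00; fences at 106.00 − 28.50 = 77.50 and 125.00 + 28.50 = 153.50.
Outside the cutoffs: 60, 62, 166, 189.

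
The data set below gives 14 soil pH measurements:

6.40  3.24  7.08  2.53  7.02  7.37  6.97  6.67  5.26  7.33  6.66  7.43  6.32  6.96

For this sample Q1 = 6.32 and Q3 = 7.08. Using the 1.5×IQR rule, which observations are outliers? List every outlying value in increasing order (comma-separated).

2.53, 3.24

IQR = Q3 − Q1 = 7.08 − 6.32 = 0.76.
Lower fence = Q1 − 1.5·IQR = 6.32 − 1.14 = 5.18.
Upper fence = Q3 + 1.5·IQR = 7.08 + 1.14 = 8.22.
2.53 < 5.18 → outlier.
3.24 < 5.18 → outlier.
All remaining values lie within [5.18, 8.22].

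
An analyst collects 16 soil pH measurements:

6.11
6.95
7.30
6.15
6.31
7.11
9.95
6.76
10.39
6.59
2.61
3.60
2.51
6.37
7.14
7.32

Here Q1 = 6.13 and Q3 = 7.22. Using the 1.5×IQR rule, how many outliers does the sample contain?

5

IQR = 1.09; fences at 6.13 − 1.635 = 4.495 and 7.22 + 1.635 = 8.855.
Outside the cutoffs: 2.51, 2.61, 3.60, 9.95, 10.39.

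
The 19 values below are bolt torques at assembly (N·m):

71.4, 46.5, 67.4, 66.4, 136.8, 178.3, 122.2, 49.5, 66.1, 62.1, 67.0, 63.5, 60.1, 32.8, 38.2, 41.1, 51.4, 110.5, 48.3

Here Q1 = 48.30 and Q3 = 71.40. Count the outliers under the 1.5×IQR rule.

4

IQR = 23.10; fences at 48.30 − 34.65 = 13.65 and 71.40 + 34.65 = 106.05.
Outside the cutoffs: 110.5, 122.2, 136.8, 178.3.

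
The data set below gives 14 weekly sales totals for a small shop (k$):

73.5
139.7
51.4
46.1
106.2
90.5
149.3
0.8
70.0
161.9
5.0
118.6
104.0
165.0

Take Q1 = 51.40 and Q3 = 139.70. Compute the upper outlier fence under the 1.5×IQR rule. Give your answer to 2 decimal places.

272.15

IQR = Q3 − Q1 = 139.70 − 51.40 = 88.30.
Lower fence = Q1 − 1.5·IQR = 51.40 − 132.45 = -81.05.
Upper fence = Q3 + 1.5·IQR = 139.70 + 132.45 = 272.15.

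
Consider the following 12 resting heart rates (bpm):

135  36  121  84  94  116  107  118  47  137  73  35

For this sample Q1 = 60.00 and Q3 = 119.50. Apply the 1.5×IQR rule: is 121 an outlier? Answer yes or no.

no

IQR = Q3 − Q1 = 119.50 − 60.00 = 59.50.
Lower fence = Q1 − 1.5·IQR = 60.00 − 89.25 = -29.25.
Upper fence = Q3 + 1.5·IQR = 119.50 + 89.25 = 208.75.
121 lies within [-29.25, 208.75].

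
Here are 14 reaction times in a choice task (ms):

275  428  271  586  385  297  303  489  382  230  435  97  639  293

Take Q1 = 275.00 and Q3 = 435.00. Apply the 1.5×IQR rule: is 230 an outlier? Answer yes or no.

no

IQR = Q3 − Q1 = 435.00 − 275.00 = 160.00.
Lower fence = Q1 − 1.5·IQR = 275.00 − 240.00 = 35.00.
Upper fence = Q3 + 1.5·IQR = 435.00 + 240.00 = 675.00.
230 lies within [35.00, 675.00].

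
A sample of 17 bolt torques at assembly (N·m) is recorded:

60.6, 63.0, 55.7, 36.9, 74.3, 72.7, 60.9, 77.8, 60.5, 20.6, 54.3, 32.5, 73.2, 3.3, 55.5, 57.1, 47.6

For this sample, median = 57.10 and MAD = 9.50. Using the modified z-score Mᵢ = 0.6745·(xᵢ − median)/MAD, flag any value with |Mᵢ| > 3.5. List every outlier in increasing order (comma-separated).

3.3

|Mᵢ| > 3.5 ⇔ |xᵢ − 57.10| > 3.5·9.50/0.6745 = 49.30.
So outliers lie outside [7.80, 106.40].
3.3: M = -3.82 → outlier.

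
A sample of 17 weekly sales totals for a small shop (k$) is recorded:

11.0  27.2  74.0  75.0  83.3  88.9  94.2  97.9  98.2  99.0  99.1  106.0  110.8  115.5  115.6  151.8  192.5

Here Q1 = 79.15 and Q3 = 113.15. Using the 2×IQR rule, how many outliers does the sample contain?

IQR = 34.00; fences at 79.15 − 68.00 = 11.15 and 113.15 + 68.00 = 181.15.
Outside the cutoffs: 11.0, 192.5.

2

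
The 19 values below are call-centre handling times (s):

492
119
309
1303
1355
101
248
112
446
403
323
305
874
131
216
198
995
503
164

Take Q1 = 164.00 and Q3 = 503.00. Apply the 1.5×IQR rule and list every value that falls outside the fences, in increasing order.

1303, 1355

IQR = Q3 − Q1 = 503.00 − 164.00 = 339.00.
Lower fence = Q1 − 1.5·IQR = 164.00 − 508.50 = -344.50.
Upper fence = Q3 + 1.5·IQR = 503.00 + 508.50 = 1011.50.
1303 > 1011.50 → outlier.
1355 > 1011.50 → outlier.
All remaining values lie within [-344.50, 1011.50].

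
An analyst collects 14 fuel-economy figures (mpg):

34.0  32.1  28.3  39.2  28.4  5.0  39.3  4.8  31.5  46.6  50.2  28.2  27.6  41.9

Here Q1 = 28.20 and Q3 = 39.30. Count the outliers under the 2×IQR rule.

2

IQR = 11.10; fences at 28.20 − 22.20 = 6.00 and 39.30 + 22.20 = 61.50.
Outside the cutoffs: 4.8, 5.0.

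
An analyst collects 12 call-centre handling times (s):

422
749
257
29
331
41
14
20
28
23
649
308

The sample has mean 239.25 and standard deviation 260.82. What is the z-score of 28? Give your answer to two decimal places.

-0.81

z = (28 − 239.25) / 260.82 = -0.81.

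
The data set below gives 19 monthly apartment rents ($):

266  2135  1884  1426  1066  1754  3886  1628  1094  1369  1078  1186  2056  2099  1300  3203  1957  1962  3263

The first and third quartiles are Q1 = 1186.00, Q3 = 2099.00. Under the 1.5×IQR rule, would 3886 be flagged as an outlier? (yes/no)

yes

IQR = Q3 − Q1 = 2099.00 − 1186.00 = 913.00.
Lower fence = Q1 − 1.5·IQR = 1186.00 − 1369.50 = -183.50.
Upper fence = Q3 + 1.5·IQR = 2099.00 + 1369.50 = 3468.50.
3886 lies above the upper fence.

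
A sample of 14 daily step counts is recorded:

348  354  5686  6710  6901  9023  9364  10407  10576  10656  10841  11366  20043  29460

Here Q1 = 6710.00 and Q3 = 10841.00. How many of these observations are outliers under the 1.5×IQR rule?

4

IQR = 4131.00; fences at 6710.00 − 6196.50 = 513.50 and 10841.00 + 6196.50 = 17037.50.
Outside the cutoffs: 348, 354, 20043, 29460.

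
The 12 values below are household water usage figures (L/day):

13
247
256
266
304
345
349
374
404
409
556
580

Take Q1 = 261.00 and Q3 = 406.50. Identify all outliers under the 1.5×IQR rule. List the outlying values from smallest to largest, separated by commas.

IQR = Q3 − Q1 = 406.50 − 261.00 = 145.50.
Lower fence = Q1 − 1.5·IQR = 261.00 − 218.25 = 42.75.
Upper fence = Q3 + 1.5·IQR = 406.50 + 218.25 = 624.75.
13 < 42.75 → outlier.
All remaining values lie within [42.75, 624.75].

13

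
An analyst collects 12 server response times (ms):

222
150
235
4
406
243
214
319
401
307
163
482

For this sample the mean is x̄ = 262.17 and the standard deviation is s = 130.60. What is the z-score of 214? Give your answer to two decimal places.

z = (214 − 262.17) / 130.60 = -0.37.

-0.37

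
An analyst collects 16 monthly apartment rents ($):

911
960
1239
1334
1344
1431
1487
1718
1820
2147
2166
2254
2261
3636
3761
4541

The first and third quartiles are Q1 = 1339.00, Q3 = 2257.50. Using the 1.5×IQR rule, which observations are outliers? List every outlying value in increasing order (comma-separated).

3636, 3761, 4541

IQR = Q3 − Q1 = 2257.50 − 1339.00 = 918.50.
Lower fence = Q1 − 1.5·IQR = 1339.00 − 1377.75 = -38.75.
Upper fence = Q3 + 1.5·IQR = 2257.50 + 1377.75 = 3635.25.
3636 > 3635.25 → outlier.
3761 > 3635.25 → outlier.
4541 > 3635.25 → outlier.
All remaining values lie within [-38.75, 3635.25].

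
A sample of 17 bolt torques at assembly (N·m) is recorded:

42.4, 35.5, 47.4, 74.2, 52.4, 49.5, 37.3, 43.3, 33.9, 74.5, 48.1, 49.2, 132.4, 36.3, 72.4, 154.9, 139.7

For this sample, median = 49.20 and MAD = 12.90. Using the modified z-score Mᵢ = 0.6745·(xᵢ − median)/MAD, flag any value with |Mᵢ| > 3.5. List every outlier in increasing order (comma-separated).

|Mᵢ| > 3.5 ⇔ |xᵢ − 49.20| > 3.5·12.90/0.6745 = 66.94.
So outliers lie outside [-17.74, 116.14].
132.4: M = 4.35 → outlier.
139.7: M = 4.73 → outlier.
154.9: M = 5.53 → outlier.

132.4, 139.7, 154.9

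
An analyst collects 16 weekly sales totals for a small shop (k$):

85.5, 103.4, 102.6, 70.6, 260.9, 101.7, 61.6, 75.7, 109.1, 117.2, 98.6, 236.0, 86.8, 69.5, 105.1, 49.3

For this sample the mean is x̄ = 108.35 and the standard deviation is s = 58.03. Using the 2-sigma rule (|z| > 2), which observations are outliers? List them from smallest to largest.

Cutoffs at x̄ ± 2s: 108.35 ± 2·58.03 = [-7.71, 224.41].
236.0: z = 2.20, |z| > 2 → outlier.
260.9: z = 2.63, |z| > 2 → outlier.
Every other value lies within [-7.71, 224.41].

236.0, 260.9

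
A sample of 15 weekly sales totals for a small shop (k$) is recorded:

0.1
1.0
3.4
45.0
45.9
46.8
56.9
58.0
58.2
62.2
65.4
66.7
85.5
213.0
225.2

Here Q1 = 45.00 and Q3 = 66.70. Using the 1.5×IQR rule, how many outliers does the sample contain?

5

IQR = 21.70; fences at 45.00 − 32.55 = 12.45 and 66.70 + 32.55 = 99.25.
Outside the cutoffs: 0.1, 1.0, 3.4, 213.0, 225.2.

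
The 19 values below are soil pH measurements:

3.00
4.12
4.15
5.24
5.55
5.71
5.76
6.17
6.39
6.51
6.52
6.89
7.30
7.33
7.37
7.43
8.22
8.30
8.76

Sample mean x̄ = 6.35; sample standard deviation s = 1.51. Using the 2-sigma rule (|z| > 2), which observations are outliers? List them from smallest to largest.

3.00

Cutoffs at x̄ ± 2s: 6.35 ± 2·1.51 = [3.33, 9.37].
3.00: z = -2.22, |z| > 2 → outlier.
Every other value lies within [3.33, 9.37].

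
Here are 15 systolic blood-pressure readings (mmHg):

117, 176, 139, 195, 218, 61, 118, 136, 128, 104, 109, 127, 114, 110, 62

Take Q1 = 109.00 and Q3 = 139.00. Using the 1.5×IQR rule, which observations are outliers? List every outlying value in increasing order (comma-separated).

IQR = Q3 − Q1 = 139.00 − 109.00 = 30.00.
Lower fence = Q1 − 1.5·IQR = 109.00 − 45.00 = 64.00.
Upper fence = Q3 + 1.5·IQR = 139.00 + 45.00 = 184.00.
61 < 64.00 → outlier.
62 < 64.00 → outlier.
195 > 184.00 → outlier.
218 > 184.00 → outlier.
All remaining values lie within [64.00, 184.00].

61, 62, 195, 218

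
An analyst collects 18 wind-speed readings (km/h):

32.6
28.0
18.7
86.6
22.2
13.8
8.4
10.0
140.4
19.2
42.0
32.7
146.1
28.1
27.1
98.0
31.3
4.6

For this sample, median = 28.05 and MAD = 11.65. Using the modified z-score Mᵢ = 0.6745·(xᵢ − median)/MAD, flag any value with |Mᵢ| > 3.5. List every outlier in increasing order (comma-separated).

|Mᵢ| > 3.5 ⇔ |xᵢ − 28.05| > 3.5·11.65/0.6745 = 60.45.
So outliers lie outside [-32.40, 88.50].
98.0: M = 4.05 → outlier.
140.4: M = 6.50 → outlier.
146.1: M = 6.83 → outlier.

98.0, 140.4, 146.1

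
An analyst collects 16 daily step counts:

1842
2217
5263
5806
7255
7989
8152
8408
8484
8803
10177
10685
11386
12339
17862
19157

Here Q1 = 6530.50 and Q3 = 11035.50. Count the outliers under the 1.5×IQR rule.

IQR = 4505.00; fences at 6530.50 − 6757.50 = -227.00 and 11035.50 + 6757.50 = 17793.00.
Outside the cutoffs: 17862, 19157.

2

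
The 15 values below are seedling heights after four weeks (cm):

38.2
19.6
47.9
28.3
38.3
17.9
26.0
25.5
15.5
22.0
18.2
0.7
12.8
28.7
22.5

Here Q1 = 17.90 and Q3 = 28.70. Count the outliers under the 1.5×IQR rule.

2

IQR = 10.80; fences at 17.90 − 16.20 = 1.70 and 28.70 + 16.20 = 44.90.
Outside the cutoffs: 0.7, 47.9.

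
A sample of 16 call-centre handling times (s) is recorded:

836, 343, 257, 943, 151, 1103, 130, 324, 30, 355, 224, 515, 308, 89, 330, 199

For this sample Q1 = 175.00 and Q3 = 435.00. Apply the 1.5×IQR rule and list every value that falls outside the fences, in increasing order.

836, 943, 1103

IQR = Q3 − Q1 = 435.00 − 175.00 = 260.00.
Lower fence = Q1 − 1.5·IQR = 175.00 − 390.00 = -215.00.
Upper fence = Q3 + 1.5·IQR = 435.00 + 390.00 = 825.00.
836 > 825.00 → outlier.
943 > 825.00 → outlier.
1103 > 825.00 → outlier.
All remaining values lie within [-215.00, 825.00].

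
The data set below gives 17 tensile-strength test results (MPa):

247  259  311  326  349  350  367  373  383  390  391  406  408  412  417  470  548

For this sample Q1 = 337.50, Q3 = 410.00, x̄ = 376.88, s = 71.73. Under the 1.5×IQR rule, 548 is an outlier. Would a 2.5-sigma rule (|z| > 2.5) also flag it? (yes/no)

z = (548 − 376.88) / 71.73 = 2.39.
|z| = 2.39 ≤ 2.5.

no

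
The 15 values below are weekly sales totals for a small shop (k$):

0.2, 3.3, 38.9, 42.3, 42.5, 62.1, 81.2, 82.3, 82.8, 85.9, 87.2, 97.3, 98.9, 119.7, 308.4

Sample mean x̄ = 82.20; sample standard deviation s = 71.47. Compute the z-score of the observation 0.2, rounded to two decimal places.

-1.15

z = (0.2 − 82.20) / 71.47 = -1.15.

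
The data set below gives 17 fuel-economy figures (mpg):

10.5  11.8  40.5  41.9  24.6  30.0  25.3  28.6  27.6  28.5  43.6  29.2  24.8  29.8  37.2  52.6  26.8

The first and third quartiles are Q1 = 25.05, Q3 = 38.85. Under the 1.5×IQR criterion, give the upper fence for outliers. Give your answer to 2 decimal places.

IQR = Q3 − Q1 = 38.85 − 25.05 = 13.80.
Lower fence = Q1 − 1.5·IQR = 25.05 − 20.70 = 4.35.
Upper fence = Q3 + 1.5·IQR = 38.85 + 20.70 = 59.55.

59.55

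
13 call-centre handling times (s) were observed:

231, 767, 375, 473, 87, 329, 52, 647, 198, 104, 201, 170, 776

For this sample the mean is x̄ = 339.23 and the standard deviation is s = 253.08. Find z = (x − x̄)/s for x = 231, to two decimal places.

z = (231 − 339.23) / 253.08 = -0.43.

-0.43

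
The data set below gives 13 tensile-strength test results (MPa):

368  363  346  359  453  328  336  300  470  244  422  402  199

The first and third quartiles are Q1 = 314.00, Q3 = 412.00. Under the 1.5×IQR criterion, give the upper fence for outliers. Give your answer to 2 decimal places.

IQR = Q3 − Q1 = 412.00 − 314.00 = 98.00.
Lower fence = Q1 − 1.5·IQR = 314.00 − 147.00 = 167.00.
Upper fence = Q3 + 1.5·IQR = 412.00 + 147.00 = 559.00.

559.00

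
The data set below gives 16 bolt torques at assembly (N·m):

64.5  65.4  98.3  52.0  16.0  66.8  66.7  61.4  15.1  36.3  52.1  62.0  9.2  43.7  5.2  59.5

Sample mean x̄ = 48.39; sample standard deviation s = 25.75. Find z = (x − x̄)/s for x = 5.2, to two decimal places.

z = (5.2 − 48.39) / 25.75 = -1.68.

-1.68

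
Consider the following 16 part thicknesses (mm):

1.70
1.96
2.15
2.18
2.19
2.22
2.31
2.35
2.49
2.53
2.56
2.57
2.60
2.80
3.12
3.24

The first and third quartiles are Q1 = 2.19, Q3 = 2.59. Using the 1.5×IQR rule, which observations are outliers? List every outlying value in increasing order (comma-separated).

3.24

IQR = Q3 − Q1 = 2.59 − 2.19 = 0.40.
Lower fence = Q1 − 1.5·IQR = 2.19 − 0.60 = 1.59.
Upper fence = Q3 + 1.5·IQR = 2.59 + 0.60 = 3.19.
3.24 > 3.19 → outlier.
All remaining values lie within [1.59, 3.19].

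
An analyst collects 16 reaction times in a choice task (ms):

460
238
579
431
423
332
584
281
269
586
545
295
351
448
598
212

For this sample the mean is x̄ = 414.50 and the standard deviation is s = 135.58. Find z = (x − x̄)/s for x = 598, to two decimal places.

z = (598 − 414.50) / 135.58 = 1.35.

1.35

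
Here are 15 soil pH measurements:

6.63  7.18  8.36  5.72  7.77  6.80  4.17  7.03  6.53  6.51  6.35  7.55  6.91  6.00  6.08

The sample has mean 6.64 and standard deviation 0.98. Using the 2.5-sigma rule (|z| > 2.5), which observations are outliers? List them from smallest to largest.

4.17

Cutoffs at x̄ ± 2.5s: 6.64 ± 2.5·0.98 = [4.19, 9.09].
4.17: z = -2.52, |z| > 2.5 → outlier.
Every other value lies within [4.19, 9.09].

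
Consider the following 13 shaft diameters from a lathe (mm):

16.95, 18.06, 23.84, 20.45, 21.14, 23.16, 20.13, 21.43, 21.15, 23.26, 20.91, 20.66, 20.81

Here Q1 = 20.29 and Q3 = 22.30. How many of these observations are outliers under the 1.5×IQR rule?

IQR = 2.01; fences at 20.29 − 3.015 = 17.275 and 22.30 + 3.015 = 25.315.
Outside the cutoffs: 16.95.

1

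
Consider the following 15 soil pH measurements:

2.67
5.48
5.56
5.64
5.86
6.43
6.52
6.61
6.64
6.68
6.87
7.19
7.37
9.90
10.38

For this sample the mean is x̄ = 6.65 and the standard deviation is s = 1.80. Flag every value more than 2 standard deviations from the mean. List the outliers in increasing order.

Cutoffs at x̄ ± 2s: 6.65 ± 2·1.80 = [3.05, 10.25].
2.67: z = -2.21, |z| > 2 → outlier.
10.38: z = 2.07, |z| > 2 → outlier.
Every other value lies within [3.05, 10.25].

2.67, 10.38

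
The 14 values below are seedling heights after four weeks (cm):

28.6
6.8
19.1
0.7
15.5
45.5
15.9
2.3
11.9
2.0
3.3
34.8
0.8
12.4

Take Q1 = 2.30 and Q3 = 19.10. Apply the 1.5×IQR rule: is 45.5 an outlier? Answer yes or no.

IQR = Q3 − Q1 = 19.10 − 2.30 = 16.80.
Lower fence = Q1 − 1.5·IQR = 2.30 − 25.20 = -22.90.
Upper fence = Q3 + 1.5·IQR = 19.10 + 25.20 = 44.30.
45.5 lies above the upper fence.

yes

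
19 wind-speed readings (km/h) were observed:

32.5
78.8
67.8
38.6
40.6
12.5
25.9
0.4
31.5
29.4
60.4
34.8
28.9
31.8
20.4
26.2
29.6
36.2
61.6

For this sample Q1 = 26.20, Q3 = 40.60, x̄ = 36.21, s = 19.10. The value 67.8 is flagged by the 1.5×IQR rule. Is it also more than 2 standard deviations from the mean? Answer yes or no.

z = (67.8 − 36.21) / 19.10 = 1.65.
|z| = 1.65 ≤ 2.

no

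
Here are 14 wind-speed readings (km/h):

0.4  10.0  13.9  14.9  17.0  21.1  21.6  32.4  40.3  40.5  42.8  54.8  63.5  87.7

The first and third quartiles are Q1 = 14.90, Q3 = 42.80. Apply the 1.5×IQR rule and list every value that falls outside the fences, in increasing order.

IQR = Q3 − Q1 = 42.80 − 14.90 = 27.90.
Lower fence = Q1 − 1.5·IQR = 14.90 − 41.85 = -26.95.
Upper fence = Q3 + 1.5·IQR = 42.80 + 41.85 = 84.65.
87.7 > 84.65 → outlier.
All remaining values lie within [-26.95, 84.65].

87.7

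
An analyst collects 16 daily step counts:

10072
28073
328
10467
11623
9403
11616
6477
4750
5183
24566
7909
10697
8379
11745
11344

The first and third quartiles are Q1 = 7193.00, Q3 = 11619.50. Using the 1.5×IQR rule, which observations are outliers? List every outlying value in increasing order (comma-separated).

328, 24566, 28073

IQR = Q3 − Q1 = 11619.50 − 7193.00 = 4426.50.
Lower fence = Q1 − 1.5·IQR = 7193.00 − 6639.75 = 553.25.
Upper fence = Q3 + 1.5·IQR = 11619.50 + 6639.75 = 18259.25.
328 < 553.25 → outlier.
24566 > 18259.25 → outlier.
28073 > 18259.25 → outlier.
All remaining values lie within [553.25, 18259.25].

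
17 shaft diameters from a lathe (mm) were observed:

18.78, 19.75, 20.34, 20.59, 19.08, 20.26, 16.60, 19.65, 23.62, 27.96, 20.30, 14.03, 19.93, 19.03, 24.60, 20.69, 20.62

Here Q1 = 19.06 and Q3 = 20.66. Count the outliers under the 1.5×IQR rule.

IQR = 1.60; fences at 19.06 − 2.40 = 16.66 and 20.66 + 2.40 = 23.06.
Outside the cutoffs: 14.03, 16.60, 23.62, 24.60, 27.96.

5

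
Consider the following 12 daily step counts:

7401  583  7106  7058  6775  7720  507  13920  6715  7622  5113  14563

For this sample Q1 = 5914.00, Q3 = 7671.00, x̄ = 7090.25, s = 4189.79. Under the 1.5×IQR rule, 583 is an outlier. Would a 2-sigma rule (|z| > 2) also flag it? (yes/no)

z = (583 − 7090.25) / 4189.79 = -1.55.
|z| = 1.55 ≤ 2.

no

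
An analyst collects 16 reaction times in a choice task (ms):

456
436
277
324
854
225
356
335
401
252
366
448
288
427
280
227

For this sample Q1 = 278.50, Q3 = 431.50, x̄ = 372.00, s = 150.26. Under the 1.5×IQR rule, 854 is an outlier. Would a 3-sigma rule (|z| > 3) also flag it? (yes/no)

yes

z = (854 − 372.00) / 150.26 = 3.21.
|z| = 3.21 > 3.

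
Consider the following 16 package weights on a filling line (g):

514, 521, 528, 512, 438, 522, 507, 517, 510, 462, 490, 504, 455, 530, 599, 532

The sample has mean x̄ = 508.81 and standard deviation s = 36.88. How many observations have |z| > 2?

1

Cutoffs: x̄ ± 2s = [435.05, 582.57].
Outside the cutoffs: 599.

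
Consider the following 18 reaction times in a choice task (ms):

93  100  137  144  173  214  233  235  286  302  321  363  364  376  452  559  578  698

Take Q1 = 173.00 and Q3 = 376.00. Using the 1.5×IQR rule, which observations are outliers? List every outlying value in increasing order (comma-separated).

698

IQR = Q3 − Q1 = 376.00 − 173.00 = 203.00.
Lower fence = Q1 − 1.5·IQR = 173.00 − 304.50 = -131.50.
Upper fence = Q3 + 1.5·IQR = 376.00 + 304.50 = 680.50.
698 > 680.50 → outlier.
All remaining values lie within [-131.50, 680.50].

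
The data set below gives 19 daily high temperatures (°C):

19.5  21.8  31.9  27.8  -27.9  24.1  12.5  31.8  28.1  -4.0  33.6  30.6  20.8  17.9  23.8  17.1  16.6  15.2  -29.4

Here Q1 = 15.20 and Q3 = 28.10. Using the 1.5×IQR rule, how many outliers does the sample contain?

2

IQR = 12.90; fences at 15.20 − 19.35 = -4.15 and 28.10 + 19.35 = 47.45.
Outside the cutoffs: -29.4, -27.9.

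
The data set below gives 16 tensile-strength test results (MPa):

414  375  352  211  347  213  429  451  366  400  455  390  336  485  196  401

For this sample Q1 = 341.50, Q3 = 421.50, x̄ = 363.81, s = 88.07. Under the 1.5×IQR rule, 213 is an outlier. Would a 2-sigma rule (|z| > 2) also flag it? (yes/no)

no

z = (213 − 363.81) / 88.07 = -1.71.
|z| = 1.71 ≤ 2.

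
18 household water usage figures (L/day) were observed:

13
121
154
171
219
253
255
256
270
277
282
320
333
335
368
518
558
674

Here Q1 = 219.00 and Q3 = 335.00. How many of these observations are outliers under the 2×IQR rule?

IQR = 116.00; fences at 219.00 − 232.00 = -13.00 and 335.00 + 232.00 = 567.00.
Outside the cutoffs: 674.

1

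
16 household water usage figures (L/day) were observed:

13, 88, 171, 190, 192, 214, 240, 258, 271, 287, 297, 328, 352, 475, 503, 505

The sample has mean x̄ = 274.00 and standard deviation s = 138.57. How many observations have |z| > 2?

0

Cutoffs: x̄ ± 2s = [-3.14, 551.14].
Every value lies within the cutoffs.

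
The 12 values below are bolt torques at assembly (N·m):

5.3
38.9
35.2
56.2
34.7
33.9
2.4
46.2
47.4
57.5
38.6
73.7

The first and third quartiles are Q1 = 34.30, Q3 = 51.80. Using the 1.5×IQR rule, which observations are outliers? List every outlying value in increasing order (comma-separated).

IQR = Q3 − Q1 = 51.80 − 34.30 = 17.50.
Lower fence = Q1 − 1.5·IQR = 34.30 − 26.25 = 8.05.
Upper fence = Q3 + 1.5·IQR = 51.80 + 26.25 = 78.05.
2.4 < 8.05 → outlier.
5.3 < 8.05 → outlier.
All remaining values lie within [8.05, 78.05].

2.4, 5.3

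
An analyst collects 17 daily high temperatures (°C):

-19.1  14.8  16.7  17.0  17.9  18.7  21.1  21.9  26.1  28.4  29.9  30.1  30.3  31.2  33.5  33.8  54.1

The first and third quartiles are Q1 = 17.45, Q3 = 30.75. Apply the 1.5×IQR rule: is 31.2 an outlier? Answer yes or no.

no

IQR = Q3 − Q1 = 30.75 − 17.45 = 13.30.
Lower fence = Q1 − 1.5·IQR = 17.45 − 19.95 = -2.50.
Upper fence = Q3 + 1.5·IQR = 30.75 + 19.95 = 50.70.
31.2 lies within [-2.50, 50.70].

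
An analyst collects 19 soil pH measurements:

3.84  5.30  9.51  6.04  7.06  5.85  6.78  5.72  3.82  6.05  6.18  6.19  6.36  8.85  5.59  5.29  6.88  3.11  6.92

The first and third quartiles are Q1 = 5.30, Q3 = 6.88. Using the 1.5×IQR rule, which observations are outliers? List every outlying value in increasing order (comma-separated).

9.51

IQR = Q3 − Q1 = 6.88 − 5.30 = 1.58.
Lower fence = Q1 − 1.5·IQR = 5.30 − 2.37 = 2.93.
Upper fence = Q3 + 1.5·IQR = 6.88 + 2.37 = 9.25.
9.51 > 9.25 → outlier.
All remaining values lie within [2.93, 9.25].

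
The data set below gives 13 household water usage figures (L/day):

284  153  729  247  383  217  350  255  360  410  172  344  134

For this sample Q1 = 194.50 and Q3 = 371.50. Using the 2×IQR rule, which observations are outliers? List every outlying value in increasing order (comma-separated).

729

IQR = Q3 − Q1 = 371.50 − 194.50 = 177.00.
Lower fence = Q1 − 2·IQR = 194.50 − 354.00 = -159.50.
Upper fence = Q3 + 2·IQR = 371.50 + 354.00 = 725.50.
729 > 725.50 → outlier.
All remaining values lie within [-159.50, 725.50].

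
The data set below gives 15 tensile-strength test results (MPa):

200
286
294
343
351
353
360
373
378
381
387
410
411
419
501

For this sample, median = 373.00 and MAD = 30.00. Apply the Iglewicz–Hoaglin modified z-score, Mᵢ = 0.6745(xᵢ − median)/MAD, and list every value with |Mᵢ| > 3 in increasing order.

|Mᵢ| > 3 ⇔ |xᵢ − 373.00| > 3·30.00/0.6745 = 133.43.
So outliers lie outside [239.57, 506.43].
200: M = -3.89 → outlier.

200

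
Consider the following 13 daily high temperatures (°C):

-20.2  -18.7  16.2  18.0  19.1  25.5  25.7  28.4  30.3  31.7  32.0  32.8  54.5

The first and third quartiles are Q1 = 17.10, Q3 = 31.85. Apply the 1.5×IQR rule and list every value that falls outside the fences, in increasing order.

IQR = Q3 − Q1 = 31.85 − 17.10 = 14.75.
Lower fence = Q1 − 1.5·IQR = 17.10 − 22.125 = -5.025.
Upper fence = Q3 + 1.5·IQR = 31.85 + 22.125 = 53.975.
-20.2 < -5.025 → outlier.
-18.7 < -5.025 → outlier.
54.5 > 53.975 → outlier.
All remaining values lie within [-5.025, 53.975].

-20.2, -18.7, 54.5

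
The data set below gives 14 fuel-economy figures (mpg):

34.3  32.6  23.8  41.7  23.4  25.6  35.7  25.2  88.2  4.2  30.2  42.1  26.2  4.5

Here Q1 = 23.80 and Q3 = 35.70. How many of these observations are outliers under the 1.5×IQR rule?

IQR = 11.90; fences at 23.80 − 17.85 = 5.95 and 35.70 + 17.85 = 53.55.
Outside the cutoffs: 4.2, 4.5, 88.2.

3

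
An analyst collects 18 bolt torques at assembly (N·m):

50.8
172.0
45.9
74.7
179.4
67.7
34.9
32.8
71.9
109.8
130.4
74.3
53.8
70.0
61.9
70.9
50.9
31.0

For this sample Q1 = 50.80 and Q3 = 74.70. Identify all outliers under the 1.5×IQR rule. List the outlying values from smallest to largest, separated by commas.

IQR = Q3 − Q1 = 74.70 − 50.80 = 23.90.
Lower fence = Q1 − 1.5·IQR = 50.80 − 35.85 = 14.95.
Upper fence = Q3 + 1.5·IQR = 74.70 + 35.85 = 110.55.
130.4 > 110.55 → outlier.
172.0 > 110.55 → outlier.
179.4 > 110.55 → outlier.
All remaining values lie within [14.95, 110.55].

130.4, 172.0, 179.4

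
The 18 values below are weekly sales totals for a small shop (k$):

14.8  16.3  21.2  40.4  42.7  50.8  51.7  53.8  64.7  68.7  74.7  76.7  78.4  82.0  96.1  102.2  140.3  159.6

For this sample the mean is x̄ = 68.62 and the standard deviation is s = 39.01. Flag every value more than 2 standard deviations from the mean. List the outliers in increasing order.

159.6

Cutoffs at x̄ ± 2s: 68.62 ± 2·39.01 = [-9.40, 146.64].
159.6: z = 2.33, |z| > 2 → outlier.
Every other value lies within [-9.40, 146.64].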